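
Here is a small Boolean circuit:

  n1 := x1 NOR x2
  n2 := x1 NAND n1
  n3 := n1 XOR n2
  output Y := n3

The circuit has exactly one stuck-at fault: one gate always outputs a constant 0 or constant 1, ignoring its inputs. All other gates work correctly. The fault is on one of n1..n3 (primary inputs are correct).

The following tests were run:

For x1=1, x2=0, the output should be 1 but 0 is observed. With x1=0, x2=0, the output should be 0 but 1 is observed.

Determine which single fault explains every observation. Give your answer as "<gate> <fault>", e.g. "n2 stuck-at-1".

n2 stuck-at-0

Fault-free values for test 1 (x1=1, x2=0): n1=0, n2=1, n3=1, giving Y=1. Observed 0.
Test 1: faults giving observed 0 are {n2 stuck-at-0, n3 stuck-at-0}.
Test 2 (x1=0, x2=0): fault-free n1=1, n2=1, n3=0 → 0; observed 1. Eliminates n3 stuck-at-0.
Only n2 stuck-at-0 is consistent with every test.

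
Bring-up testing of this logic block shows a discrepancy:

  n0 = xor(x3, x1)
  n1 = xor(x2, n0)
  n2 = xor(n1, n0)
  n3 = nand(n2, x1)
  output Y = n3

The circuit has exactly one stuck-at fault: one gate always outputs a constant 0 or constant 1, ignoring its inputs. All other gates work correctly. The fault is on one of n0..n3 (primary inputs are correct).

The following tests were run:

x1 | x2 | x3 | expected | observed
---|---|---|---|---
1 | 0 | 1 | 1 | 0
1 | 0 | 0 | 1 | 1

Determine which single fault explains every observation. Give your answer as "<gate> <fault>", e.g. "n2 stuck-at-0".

n1 stuck-at-1

Fault-free values for test 1 (x1=1, x2=0, x3=1): n0=0, n1=0, n2=0, n3=1, giving Y=1. Observed 0.
Test 1: faults giving observed 0 are {n1 stuck-at-1, n2 stuck-at-1, n3 stuck-at-0}.
Test 2 (x1=1, x2=0, x3=0): fault-free n0=1, n1=1, n2=0, n3=1 → 1; observed 1. Eliminates n2 stuck-at-1, n3 stuck-at-0.
Only n1 stuck-at-1 is consistent with every test.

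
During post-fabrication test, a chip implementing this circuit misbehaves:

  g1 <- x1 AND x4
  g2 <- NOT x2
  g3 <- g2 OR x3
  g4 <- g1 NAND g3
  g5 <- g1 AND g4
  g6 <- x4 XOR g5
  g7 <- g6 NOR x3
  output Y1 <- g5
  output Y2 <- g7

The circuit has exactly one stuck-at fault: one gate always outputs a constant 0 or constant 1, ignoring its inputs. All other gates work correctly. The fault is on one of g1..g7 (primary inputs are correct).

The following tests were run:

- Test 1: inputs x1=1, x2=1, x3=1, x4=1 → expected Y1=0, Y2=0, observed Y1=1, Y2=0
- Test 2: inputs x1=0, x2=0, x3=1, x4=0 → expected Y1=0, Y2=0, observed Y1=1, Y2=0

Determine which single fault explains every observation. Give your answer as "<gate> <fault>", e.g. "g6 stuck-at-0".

Fault-free values for test 1 (x1=1, x2=1, x3=1, x4=1): g1=1, g2=0, g3=1, g4=0, g5=0, g6=1, g7=0, giving Y1=0, Y2=0. Observed Y1=1, Y2=0.
Test 1: faults giving observed Y1=1, Y2=0 are {g3 stuck-at-0, g4 stuck-at-1, g5 stuck-at-1}.
Test 2 (x1=0, x2=0, x3=1, x4=0): fault-free g1=0, g2=1, g3=1, g4=1, g5=0, g6=0, g7=0 → Y1=0, Y2=0; observed Y1=1, Y2=0. Eliminates g3 stuck-at-0, g4 stuck-at-1.
Only g5 stuck-at-1 is consistent with every test.

g5 stuck-at-1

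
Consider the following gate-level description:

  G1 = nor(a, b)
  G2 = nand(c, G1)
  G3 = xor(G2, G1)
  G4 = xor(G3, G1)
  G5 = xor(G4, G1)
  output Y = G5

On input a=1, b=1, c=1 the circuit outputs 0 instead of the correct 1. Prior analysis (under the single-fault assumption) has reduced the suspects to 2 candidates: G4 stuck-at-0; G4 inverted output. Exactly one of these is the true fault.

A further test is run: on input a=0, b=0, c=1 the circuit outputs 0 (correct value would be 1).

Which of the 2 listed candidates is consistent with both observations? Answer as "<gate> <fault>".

Evaluate each candidate on input a=0, b=0, c=1:
  G4 stuck-at-0: G1=1, G2=0, G3=1, G4=0 [stuck-at-0], G5=1 → 1 — eliminated
  G4 inverted output: G1=1, G2=0, G3=1, G4=1 [inverted output], G5=0 → 0 — matches
Only G4 inverted output reproduces the observed 0.

G4 inverted output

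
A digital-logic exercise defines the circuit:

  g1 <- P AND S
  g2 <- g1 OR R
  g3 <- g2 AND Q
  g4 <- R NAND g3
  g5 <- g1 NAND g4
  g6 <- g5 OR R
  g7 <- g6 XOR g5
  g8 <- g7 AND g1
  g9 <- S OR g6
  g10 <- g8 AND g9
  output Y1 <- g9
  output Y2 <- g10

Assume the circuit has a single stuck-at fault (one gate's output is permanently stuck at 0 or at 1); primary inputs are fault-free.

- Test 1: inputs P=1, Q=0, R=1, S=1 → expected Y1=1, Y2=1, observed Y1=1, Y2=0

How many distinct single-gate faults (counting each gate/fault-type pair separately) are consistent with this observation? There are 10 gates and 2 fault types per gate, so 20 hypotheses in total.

8

Fault-free: g1=1, g2=1, g3=0, g4=1, g5=0, g6=1, g7=1, g8=1, g9=1, g10=1 → Y1=1, Y2=1. Observed Y1=1, Y2=0.
  g1: stuck-at-0 ✓; others ✗
  g2: none of the 2 fault types match ✗
  g3: stuck-at-1 ✓; others ✗
  g4: stuck-at-0 ✓; others ✗
  g5: stuck-at-1 ✓; others ✗
  g6: stuck-at-0 ✓; others ✗
  g7: stuck-at-0 ✓; others ✗
  g8: stuck-at-0 ✓; others ✗
  g9: none of the 2 fault types match ✗
  g10: stuck-at-0 ✓; others ✗
Consistent faults: {g1 stuck-at-0, g3 stuck-at-1, g4 stuck-at-0, g5 stuck-at-1, g6 stuck-at-0, g7 stuck-at-0, g8 stuck-at-0, g10 stuck-at-0} — 8 in all.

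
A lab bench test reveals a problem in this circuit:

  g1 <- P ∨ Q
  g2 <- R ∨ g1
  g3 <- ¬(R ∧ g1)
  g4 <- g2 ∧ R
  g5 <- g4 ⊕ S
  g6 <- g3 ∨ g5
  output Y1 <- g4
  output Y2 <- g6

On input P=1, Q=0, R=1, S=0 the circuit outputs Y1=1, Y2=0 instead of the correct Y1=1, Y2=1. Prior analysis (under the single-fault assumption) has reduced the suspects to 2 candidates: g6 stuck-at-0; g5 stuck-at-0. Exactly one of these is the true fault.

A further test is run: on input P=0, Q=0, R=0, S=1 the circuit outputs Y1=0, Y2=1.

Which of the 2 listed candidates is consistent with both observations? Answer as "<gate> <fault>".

Evaluate each candidate on input P=0, Q=0, R=0, S=1:
  g6 stuck-at-0: g1=0, g2=0, g3=1, g4=0, g5=1, g6=0 [stuck-at-0] → Y1=0, Y2=0 — eliminated
  g5 stuck-at-0: g1=0, g2=0, g3=1, g4=0, g5=0 [stuck-at-0], g6=1 → Y1=0, Y2=1 — matches
Only g5 stuck-at-0 reproduces the observed Y1=0, Y2=1.

g5 stuck-at-0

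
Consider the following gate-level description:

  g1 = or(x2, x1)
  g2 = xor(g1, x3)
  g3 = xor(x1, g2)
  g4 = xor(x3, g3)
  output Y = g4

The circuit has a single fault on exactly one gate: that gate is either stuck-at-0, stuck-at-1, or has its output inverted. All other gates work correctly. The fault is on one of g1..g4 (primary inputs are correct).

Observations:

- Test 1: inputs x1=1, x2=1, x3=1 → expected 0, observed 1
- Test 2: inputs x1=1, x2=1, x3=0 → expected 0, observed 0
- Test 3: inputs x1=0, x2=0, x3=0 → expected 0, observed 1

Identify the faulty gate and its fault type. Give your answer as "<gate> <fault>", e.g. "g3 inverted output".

Fault-free values for test 1 (x1=1, x2=1, x3=1): g1=1, g2=0, g3=1, g4=0, giving Y=0. Observed 1.
Test 1: faults giving observed 1 are {g1 stuck-at-0, g1 inverted output, g2 stuck-at-1, g2 inverted output, g3 stuck-at-0, g3 inverted output, g4 stuck-at-1, g4 inverted output}.
Test 2 (x1=1, x2=1, x3=0): fault-free g1=1, g2=1, g3=0, g4=0 → 0; observed 0. Eliminates g1 stuck-at-0, g1 inverted output, g2 inverted output, g3 inverted output, g4 stuck-at-1, g4 inverted output.
Test 3 (x1=0, x2=0, x3=0): fault-free g1=0, g2=0, g3=0, g4=0 → 0; observed 1. Eliminates g3 stuck-at-0.
Only g2 stuck-at-1 is consistent with every test.

g2 stuck-at-1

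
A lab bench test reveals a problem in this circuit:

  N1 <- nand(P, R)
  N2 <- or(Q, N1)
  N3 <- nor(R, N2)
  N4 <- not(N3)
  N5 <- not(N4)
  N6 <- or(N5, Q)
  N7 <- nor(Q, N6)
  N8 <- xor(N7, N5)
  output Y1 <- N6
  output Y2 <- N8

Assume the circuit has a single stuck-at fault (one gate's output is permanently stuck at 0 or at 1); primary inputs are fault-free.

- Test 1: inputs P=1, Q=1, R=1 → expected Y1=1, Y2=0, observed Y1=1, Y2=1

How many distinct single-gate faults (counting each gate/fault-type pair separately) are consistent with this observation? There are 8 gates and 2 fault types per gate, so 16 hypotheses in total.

5

Fault-free: N1=0, N2=1, N3=0, N4=1, N5=0, N6=1, N7=0, N8=0 → Y1=1, Y2=0. Observed Y1=1, Y2=1.
  N1: none of the 2 fault types match ✗
  N2: none of the 2 fault types match ✗
  N3: stuck-at-1 ✓; others ✗
  N4: stuck-at-0 ✓; others ✗
  N5: stuck-at-1 ✓; others ✗
  N6: none of the 2 fault types match ✗
  N7: stuck-at-1 ✓; others ✗
  N8: stuck-at-1 ✓; others ✗
Consistent faults: {N3 stuck-at-1, N4 stuck-at-0, N5 stuck-at-1, N7 stuck-at-1, N8 stuck-at-1} — 5 in all.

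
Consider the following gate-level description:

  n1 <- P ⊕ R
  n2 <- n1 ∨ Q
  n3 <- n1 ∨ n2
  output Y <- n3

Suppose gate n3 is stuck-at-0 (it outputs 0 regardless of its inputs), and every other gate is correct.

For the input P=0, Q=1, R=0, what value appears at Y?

Propagate with n3 forced: n1=0, n2=1, n3=0 [stuck-at-0].
So Y = 0. (Without the fault it would be 1.)

0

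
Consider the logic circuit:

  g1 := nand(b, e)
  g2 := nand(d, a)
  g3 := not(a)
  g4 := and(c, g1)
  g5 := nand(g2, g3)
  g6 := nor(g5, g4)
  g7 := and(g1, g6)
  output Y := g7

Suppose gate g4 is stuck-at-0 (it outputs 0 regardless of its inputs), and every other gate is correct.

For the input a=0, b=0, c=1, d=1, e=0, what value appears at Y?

Propagate with g4 forced: g1=1, g2=1, g3=1, g4=0 [stuck-at-0], g5=0, g6=1, g7=1.
So Y = 1. (Without the fault it would be 0.)

1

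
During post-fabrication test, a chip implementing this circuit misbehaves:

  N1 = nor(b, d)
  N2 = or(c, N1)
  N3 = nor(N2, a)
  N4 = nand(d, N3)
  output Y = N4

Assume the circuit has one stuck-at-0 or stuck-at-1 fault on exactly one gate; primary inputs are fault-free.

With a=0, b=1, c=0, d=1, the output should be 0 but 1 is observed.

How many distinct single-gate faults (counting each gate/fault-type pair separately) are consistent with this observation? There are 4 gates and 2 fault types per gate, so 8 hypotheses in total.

4

Fault-free: N1=0, N2=0, N3=1, N4=0 → 0. Observed 1.
  N1 stuck-at-0: output 0 ✗
  N1 stuck-at-1: output 1 ✓
  N2 stuck-at-0: output 0 ✗
  N2 stuck-at-1: output 1 ✓
  N3 stuck-at-0: output 1 ✓
  N3 stuck-at-1: output 0 ✗
  N4 stuck-at-0: output 0 ✗
  N4 stuck-at-1: output 1 ✓
Consistent faults: {N1 stuck-at-1, N2 stuck-at-1, N3 stuck-at-0, N4 stuck-at-1} — 4 in all.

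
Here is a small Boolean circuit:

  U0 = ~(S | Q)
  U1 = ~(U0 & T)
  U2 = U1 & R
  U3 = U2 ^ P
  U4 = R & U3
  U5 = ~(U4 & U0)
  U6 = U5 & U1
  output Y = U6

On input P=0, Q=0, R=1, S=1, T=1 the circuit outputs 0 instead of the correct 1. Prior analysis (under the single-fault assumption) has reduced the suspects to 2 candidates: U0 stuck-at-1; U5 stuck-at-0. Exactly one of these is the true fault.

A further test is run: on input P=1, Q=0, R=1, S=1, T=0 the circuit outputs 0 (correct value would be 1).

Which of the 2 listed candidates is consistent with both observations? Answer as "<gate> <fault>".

Evaluate each candidate on input P=1, Q=0, R=1, S=1, T=0:
  U0 stuck-at-1: U0=1 [stuck-at-1], U1=1, U2=1, U3=0, U4=0, U5=1, U6=1 → 1 — eliminated
  U5 stuck-at-0: U0=0, U1=1, U2=1, U3=0, U4=0, U5=0 [stuck-at-0], U6=0 → 0 — matches
Only U5 stuck-at-0 reproduces the observed 0.

U5 stuck-at-0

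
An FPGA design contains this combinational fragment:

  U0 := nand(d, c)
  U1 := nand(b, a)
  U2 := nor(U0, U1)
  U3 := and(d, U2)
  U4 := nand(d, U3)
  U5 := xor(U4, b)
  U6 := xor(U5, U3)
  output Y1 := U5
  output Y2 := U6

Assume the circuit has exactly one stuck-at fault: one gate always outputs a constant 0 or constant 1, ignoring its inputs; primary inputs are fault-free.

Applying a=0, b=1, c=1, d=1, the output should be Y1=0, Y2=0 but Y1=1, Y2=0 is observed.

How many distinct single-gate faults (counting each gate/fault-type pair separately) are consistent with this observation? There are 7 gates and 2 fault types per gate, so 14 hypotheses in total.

3

Fault-free: U0=0, U1=1, U2=0, U3=0, U4=1, U5=0, U6=0 → Y1=0, Y2=0. Observed Y1=1, Y2=0.
  U0 stuck-at-0: output Y1=0, Y2=0 ✗
  U0 stuck-at-1: output Y1=0, Y2=0 ✗
  U1 stuck-at-0: output Y1=1, Y2=0 ✓
  U1 stuck-at-1: output Y1=0, Y2=0 ✗
  U2 stuck-at-0: output Y1=0, Y2=0 ✗
  U2 stuck-at-1: output Y1=1, Y2=0 ✓
  U3 stuck-at-0: output Y1=0, Y2=0 ✗
  U3 stuck-at-1: output Y1=1, Y2=0 ✓
  U4 stuck-at-0: output Y1=1, Y2=1 ✗
  U4 stuck-at-1: output Y1=0, Y2=0 ✗
  U5 stuck-at-0: output Y1=0, Y2=0 ✗
  U5 stuck-at-1: output Y1=1, Y2=1 ✗
  U6 stuck-at-0: output Y1=0, Y2=0 ✗
  U6 stuck-at-1: output Y1=0, Y2=1 ✗
Consistent faults: {U1 stuck-at-0, U2 stuck-at-1, U3 stuck-at-1} — 3 in all.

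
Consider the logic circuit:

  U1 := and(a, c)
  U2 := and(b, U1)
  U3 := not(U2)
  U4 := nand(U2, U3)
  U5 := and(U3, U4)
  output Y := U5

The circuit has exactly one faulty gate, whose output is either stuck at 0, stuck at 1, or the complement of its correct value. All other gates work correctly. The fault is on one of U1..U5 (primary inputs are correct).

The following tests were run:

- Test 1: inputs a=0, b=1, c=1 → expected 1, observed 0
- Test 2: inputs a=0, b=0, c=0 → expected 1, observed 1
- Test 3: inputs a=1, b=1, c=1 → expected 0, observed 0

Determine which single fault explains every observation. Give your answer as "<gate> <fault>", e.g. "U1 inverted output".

Fault-free values for test 1 (a=0, b=1, c=1): U1=0, U2=0, U3=1, U4=1, U5=1, giving Y=1. Observed 0.
Test 1: faults giving observed 0 are {U1 stuck-at-1, U1 inverted output, U2 stuck-at-1, U2 inverted output, U3 stuck-at-0, U3 inverted output, U4 stuck-at-0, U4 inverted output, U5 stuck-at-0, U5 inverted output}.
Test 2 (a=0, b=0, c=0): fault-free U1=0, U2=0, U3=1, U4=1, U5=1 → 1; observed 1. Eliminates U2 stuck-at-1, U2 inverted output, U3 stuck-at-0, U3 inverted output, U4 stuck-at-0, U4 inverted output, U5 stuck-at-0, U5 inverted output.
Test 3 (a=1, b=1, c=1): fault-free U1=1, U2=1, U3=0, U4=1, U5=0 → 0; observed 0. Eliminates U1 inverted output.
Only U1 stuck-at-1 is consistent with every test.

U1 stuck-at-1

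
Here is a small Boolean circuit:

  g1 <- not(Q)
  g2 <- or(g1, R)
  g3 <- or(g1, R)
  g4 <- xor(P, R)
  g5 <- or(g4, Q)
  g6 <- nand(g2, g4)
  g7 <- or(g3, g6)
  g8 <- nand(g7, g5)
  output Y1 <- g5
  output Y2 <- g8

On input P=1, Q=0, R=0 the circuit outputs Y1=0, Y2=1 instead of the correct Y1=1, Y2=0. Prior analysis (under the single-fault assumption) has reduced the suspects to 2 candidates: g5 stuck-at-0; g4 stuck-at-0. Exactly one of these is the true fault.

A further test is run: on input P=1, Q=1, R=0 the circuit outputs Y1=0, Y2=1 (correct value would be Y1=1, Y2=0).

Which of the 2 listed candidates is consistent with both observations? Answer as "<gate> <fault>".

Evaluate each candidate on input P=1, Q=1, R=0:
  g5 stuck-at-0: g1=0, g2=0, g3=0, g4=1, g5=0 [stuck-at-0], g6=1, g7=1, g8=1 → Y1=0, Y2=1 — matches
  g4 stuck-at-0: g1=0, g2=0, g3=0, g4=0 [stuck-at-0], g5=1, g6=1, g7=1, g8=0 → Y1=1, Y2=0 — eliminated
Only g5 stuck-at-0 reproduces the observed Y1=0, Y2=1.

g5 stuck-at-0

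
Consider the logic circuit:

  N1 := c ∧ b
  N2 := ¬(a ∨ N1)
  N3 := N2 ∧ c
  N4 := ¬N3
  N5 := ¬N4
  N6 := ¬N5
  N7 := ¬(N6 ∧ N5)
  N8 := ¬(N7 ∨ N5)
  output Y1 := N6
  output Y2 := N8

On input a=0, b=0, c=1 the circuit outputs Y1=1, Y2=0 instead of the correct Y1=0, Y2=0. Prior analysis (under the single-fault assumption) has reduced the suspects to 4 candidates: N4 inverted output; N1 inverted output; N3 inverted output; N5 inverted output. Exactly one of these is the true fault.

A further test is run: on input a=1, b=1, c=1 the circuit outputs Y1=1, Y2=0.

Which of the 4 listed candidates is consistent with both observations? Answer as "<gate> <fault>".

N1 inverted output

Evaluate each candidate on input a=1, b=1, c=1:
  N4 inverted output: N1=1, N2=0, N3=0, N4=0 [inverted output], N5=1, N6=0, N7=1, N8=0 → Y1=0, Y2=0 — eliminated
  N1 inverted output: N1=0 [inverted output], N2=0, N3=0, N4=1, N5=0, N6=1, N7=1, N8=0 → Y1=1, Y2=0 — matches
  N3 inverted output: N1=1, N2=0, N3=1 [inverted output], N4=0, N5=1, N6=0, N7=1, N8=0 → Y1=0, Y2=0 — eliminated
  N5 inverted output: N1=1, N2=0, N3=0, N4=1, N5=1 [inverted output], N6=0, N7=1, N8=0 → Y1=0, Y2=0 — eliminated
Only N1 inverted output reproduces the observed Y1=1, Y2=0.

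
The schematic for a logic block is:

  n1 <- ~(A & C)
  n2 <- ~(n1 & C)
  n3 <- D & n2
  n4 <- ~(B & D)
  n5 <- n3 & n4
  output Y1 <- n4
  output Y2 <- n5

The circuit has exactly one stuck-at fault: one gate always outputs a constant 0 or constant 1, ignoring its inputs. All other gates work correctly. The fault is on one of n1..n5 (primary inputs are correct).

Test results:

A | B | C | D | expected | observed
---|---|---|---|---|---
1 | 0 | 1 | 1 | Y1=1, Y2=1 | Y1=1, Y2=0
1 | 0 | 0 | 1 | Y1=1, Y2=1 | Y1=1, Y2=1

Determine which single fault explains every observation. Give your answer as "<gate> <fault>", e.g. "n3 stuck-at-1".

n1 stuck-at-1

Fault-free values for test 1 (A=1, B=0, C=1, D=1): n1=0, n2=1, n3=1, n4=1, n5=1, giving Y1=1, Y2=1. Observed Y1=1, Y2=0.
Test 1: faults giving observed Y1=1, Y2=0 are {n1 stuck-at-1, n2 stuck-at-0, n3 stuck-at-0, n5 stuck-at-0}.
Test 2 (A=1, B=0, C=0, D=1): fault-free n1=1, n2=1, n3=1, n4=1, n5=1 → Y1=1, Y2=1; observed Y1=1, Y2=1. Eliminates n2 stuck-at-0, n3 stuck-at-0, n5 stuck-at-0.
Only n1 stuck-at-1 is consistent with every test.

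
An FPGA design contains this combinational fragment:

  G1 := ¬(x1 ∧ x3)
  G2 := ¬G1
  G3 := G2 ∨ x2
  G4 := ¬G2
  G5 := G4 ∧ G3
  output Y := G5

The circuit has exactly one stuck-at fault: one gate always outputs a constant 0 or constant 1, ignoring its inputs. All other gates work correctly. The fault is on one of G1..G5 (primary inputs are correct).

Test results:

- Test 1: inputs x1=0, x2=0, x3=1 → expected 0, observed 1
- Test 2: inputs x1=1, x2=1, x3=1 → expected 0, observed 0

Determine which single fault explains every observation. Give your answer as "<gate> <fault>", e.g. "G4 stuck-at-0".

Fault-free values for test 1 (x1=0, x2=0, x3=1): G1=1, G2=0, G3=0, G4=1, G5=0, giving Y=0. Observed 1.
Test 1: faults giving observed 1 are {G3 stuck-at-1, G5 stuck-at-1}.
Test 2 (x1=1, x2=1, x3=1): fault-free G1=0, G2=1, G3=1, G4=0, G5=0 → 0; observed 0. Eliminates G5 stuck-at-1.
Only G3 stuck-at-1 is consistent with every test.

G3 stuck-at-1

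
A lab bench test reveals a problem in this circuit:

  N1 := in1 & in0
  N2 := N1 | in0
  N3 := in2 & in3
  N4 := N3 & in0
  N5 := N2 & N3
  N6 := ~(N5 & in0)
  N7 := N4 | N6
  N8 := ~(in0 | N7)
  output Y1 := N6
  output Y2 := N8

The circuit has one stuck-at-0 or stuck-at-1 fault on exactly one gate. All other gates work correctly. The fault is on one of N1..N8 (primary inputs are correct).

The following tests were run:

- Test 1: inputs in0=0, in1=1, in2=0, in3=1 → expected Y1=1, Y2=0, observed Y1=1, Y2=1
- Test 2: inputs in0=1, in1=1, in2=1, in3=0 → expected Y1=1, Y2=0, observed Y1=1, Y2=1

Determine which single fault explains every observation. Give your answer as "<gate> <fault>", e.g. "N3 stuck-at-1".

Fault-free values for test 1 (in0=0, in1=1, in2=0, in3=1): N1=0, N2=0, N3=0, N4=0, N5=0, N6=1, N7=1, N8=0, giving Y1=1, Y2=0. Observed Y1=1, Y2=1.
Test 1: faults giving observed Y1=1, Y2=1 are {N7 stuck-at-0, N8 stuck-at-1}.
Test 2 (in0=1, in1=1, in2=1, in3=0): fault-free N1=1, N2=1, N3=0, N4=0, N5=0, N6=1, N7=1, N8=0 → Y1=1, Y2=0; observed Y1=1, Y2=1. Eliminates N7 stuck-at-0.
Only N8 stuck-at-1 is consistent with every test.

N8 stuck-at-1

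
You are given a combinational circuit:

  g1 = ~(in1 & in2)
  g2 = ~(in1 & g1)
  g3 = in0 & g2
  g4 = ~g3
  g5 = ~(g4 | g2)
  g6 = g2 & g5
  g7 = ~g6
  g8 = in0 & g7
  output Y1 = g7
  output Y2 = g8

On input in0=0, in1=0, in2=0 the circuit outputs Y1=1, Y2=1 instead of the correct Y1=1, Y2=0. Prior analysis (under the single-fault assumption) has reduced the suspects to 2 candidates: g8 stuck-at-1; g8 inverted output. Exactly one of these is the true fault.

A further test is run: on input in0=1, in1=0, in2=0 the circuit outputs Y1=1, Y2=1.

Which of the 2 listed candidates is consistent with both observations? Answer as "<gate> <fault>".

Evaluate each candidate on input in0=1, in1=0, in2=0:
  g8 stuck-at-1: g1=1, g2=1, g3=1, g4=0, g5=0, g6=0, g7=1, g8=1 [stuck-at-1] → Y1=1, Y2=1 — matches
  g8 inverted output: g1=1, g2=1, g3=1, g4=0, g5=0, g6=0, g7=1, g8=0 [inverted output] → Y1=1, Y2=0 — eliminated
Only g8 stuck-at-1 reproduces the observed Y1=1, Y2=1.

g8 stuck-at-1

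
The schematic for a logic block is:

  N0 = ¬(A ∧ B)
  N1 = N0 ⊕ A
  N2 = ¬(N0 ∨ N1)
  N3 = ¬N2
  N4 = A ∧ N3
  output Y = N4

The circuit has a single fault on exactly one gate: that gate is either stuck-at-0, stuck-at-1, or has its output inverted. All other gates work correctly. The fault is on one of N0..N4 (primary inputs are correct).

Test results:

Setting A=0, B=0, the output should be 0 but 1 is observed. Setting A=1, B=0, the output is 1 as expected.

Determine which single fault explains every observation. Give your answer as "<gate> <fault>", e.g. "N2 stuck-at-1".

N4 stuck-at-1

Fault-free values for test 1 (A=0, B=0): N0=1, N1=1, N2=0, N3=1, N4=0, giving Y=0. Observed 1.
Test 1: faults giving observed 1 are {N4 stuck-at-1, N4 inverted output}.
Test 2 (A=1, B=0): fault-free N0=1, N1=0, N2=0, N3=1, N4=1 → 1; observed 1. Eliminates N4 inverted output.
Only N4 stuck-at-1 is consistent with every test.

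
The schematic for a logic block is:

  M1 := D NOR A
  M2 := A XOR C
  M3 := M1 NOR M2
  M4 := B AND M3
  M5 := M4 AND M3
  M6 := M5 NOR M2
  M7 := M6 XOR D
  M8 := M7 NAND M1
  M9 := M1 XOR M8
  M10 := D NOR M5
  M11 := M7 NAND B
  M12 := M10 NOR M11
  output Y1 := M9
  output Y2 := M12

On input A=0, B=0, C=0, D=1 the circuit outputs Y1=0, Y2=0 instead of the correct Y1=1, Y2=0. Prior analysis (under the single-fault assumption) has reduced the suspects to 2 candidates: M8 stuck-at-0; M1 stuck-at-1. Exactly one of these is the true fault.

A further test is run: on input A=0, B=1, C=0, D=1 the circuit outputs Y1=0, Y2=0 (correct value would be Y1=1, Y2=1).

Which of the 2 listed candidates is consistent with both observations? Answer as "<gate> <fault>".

M1 stuck-at-1

Evaluate each candidate on input A=0, B=1, C=0, D=1:
  M8 stuck-at-0: M1=0, M2=0, M3=1, M4=1, M5=1, M6=0, M7=1, M8=0 [stuck-at-0], M9=0, M10=0, M11=0, M12=1 → Y1=0, Y2=1 — eliminated
  M1 stuck-at-1: M1=1 [stuck-at-1], M2=0, M3=0, M4=0, M5=0, M6=1, M7=0, M8=1, M9=0, M10=0, M11=1, M12=0 → Y1=0, Y2=0 — matches
Only M1 stuck-at-1 reproduces the observed Y1=0, Y2=0.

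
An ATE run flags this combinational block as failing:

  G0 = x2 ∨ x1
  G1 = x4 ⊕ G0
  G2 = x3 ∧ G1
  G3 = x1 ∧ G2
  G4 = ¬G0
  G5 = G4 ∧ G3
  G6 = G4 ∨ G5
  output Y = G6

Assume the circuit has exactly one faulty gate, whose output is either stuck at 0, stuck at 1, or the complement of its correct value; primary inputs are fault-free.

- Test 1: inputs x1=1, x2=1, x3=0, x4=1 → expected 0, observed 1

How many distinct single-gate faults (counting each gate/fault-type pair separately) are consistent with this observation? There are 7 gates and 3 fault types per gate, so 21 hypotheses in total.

Fault-free: G0=1, G1=0, G2=0, G3=0, G4=0, G5=0, G6=0 → 0. Observed 1.
  G0: stuck-at-0, inverted output ✓; others ✗
  G1: none of the 3 fault types match ✗
  G2: none of the 3 fault types match ✗
  G3: none of the 3 fault types match ✗
  G4: stuck-at-1, inverted output ✓; others ✗
  G5: stuck-at-1, inverted output ✓; others ✗
  G6: stuck-at-1, inverted output ✓; others ✗
Consistent faults: {G0 stuck-at-0, G0 inverted output, G4 stuck-at-1, G4 inverted output, G5 stuck-at-1, G5 inverted output, G6 stuck-at-1, G6 inverted output} — 8 in all.

8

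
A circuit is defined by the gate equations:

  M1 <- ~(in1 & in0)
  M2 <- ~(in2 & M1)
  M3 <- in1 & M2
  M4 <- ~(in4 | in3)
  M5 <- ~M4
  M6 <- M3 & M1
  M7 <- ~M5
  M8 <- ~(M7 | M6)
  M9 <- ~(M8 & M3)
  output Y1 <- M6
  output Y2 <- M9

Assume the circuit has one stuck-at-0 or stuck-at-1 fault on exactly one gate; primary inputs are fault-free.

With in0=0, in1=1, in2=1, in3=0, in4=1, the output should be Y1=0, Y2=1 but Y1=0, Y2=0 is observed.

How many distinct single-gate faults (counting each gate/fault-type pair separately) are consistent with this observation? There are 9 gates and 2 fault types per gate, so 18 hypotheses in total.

2

Fault-free: M1=1, M2=0, M3=0, M4=0, M5=1, M6=0, M7=0, M8=1, M9=1 → Y1=0, Y2=1. Observed Y1=0, Y2=0.
  M1: stuck-at-0 ✓; others ✗
  M2: none of the 2 fault types match ✗
  M3: none of the 2 fault types match ✗
  M4: none of the 2 fault types match ✗
  M5: none of the 2 fault types match ✗
  M6: none of the 2 fault types match ✗
  M7: none of the 2 fault types match ✗
  M8: none of the 2 fault types match ✗
  M9: stuck-at-0 ✓; others ✗
Consistent faults: {M1 stuck-at-0, M9 stuck-at-0} — 2 in all.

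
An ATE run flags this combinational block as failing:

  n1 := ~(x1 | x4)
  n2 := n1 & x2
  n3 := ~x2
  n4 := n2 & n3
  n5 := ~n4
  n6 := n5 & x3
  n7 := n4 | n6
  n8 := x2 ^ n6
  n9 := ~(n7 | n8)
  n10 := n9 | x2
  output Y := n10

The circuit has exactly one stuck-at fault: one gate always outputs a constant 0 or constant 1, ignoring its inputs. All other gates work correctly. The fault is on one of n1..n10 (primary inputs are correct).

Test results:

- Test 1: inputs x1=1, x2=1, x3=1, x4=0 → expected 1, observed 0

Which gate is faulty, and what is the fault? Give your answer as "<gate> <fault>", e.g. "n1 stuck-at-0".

Fault-free values for test 1 (x1=1, x2=1, x3=1, x4=0): n1=0, n2=0, n3=0, n4=0, n5=1, n6=1, n7=1, n8=0, n9=0, n10=1, giving Y=1. Observed 0.
Test 1: faults giving observed 0 are {n10 stuck-at-0}.
Only n10 stuck-at-0 is consistent with every test.

n10 stuck-at-0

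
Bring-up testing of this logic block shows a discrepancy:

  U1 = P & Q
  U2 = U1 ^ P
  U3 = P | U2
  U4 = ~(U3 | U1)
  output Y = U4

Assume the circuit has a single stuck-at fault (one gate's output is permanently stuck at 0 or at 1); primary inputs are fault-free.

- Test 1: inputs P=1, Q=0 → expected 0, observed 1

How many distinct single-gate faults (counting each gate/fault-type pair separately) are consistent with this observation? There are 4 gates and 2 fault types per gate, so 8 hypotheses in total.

2

Fault-free: U1=0, U2=1, U3=1, U4=0 → 0. Observed 1.
  U1 stuck-at-0: output 0 ✗
  U1 stuck-at-1: output 0 ✗
  U2 stuck-at-0: output 0 ✗
  U2 stuck-at-1: output 0 ✗
  U3 stuck-at-0: output 1 ✓
  U3 stuck-at-1: output 0 ✗
  U4 stuck-at-0: output 0 ✗
  U4 stuck-at-1: output 1 ✓
Consistent faults: {U3 stuck-at-0, U4 stuck-at-1} — 2 in all.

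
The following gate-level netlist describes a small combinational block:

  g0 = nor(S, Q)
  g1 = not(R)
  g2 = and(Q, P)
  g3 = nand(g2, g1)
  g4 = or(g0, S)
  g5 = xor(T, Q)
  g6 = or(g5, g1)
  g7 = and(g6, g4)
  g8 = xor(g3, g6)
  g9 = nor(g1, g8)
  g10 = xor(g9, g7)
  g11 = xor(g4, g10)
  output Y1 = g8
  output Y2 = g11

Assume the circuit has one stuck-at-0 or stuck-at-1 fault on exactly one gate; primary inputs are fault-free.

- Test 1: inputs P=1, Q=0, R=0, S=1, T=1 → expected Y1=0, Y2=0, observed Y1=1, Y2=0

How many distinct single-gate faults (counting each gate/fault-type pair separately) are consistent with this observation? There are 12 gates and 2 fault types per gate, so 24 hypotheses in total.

Fault-free: g0=0, g1=1, g2=0, g3=1, g4=1, g5=1, g6=1, g7=1, g8=0, g9=0, g10=1, g11=0 → Y1=0, Y2=0. Observed Y1=1, Y2=0.
  g0: none of the 2 fault types match ✗
  g1: none of the 2 fault types match ✗
  g2: stuck-at-1 ✓; others ✗
  g3: stuck-at-0 ✓; others ✗
  g4: none of the 2 fault types match ✗
  g5: none of the 2 fault types match ✗
  g6: none of the 2 fault types match ✗
  g7: none of the 2 fault types match ✗
  g8: stuck-at-1 ✓; others ✗
  g9: none of the 2 fault types match ✗
  g10: none of the 2 fault types match ✗
  g11: none of the 2 fault types match ✗
Consistent faults: {g2 stuck-at-1, g3 stuck-at-0, g8 stuck-at-1} — 3 in all.

3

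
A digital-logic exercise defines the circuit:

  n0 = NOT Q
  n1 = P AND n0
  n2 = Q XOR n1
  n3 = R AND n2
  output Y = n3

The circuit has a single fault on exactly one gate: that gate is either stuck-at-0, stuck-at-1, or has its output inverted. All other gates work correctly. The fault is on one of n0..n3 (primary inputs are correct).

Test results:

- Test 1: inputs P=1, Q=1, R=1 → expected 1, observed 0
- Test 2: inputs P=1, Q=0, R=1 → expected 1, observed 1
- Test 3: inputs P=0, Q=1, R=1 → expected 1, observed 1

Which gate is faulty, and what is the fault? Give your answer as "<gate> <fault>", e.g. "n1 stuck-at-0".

Fault-free values for test 1 (P=1, Q=1, R=1): n0=0, n1=0, n2=1, n3=1, giving Y=1. Observed 0.
Test 1: faults giving observed 0 are {n0 stuck-at-1, n0 inverted output, n1 stuck-at-1, n1 inverted output, n2 stuck-at-0, n2 inverted output, n3 stuck-at-0, n3 inverted output}.
Test 2 (P=1, Q=0, R=1): fault-free n0=1, n1=1, n2=1, n3=1 → 1; observed 1. Eliminates n0 inverted output, n1 inverted output, n2 stuck-at-0, n2 inverted output, n3 stuck-at-0, n3 inverted output.
Test 3 (P=0, Q=1, R=1): fault-free n0=0, n1=0, n2=1, n3=1 → 1; observed 1. Eliminates n1 stuck-at-1.
Only n0 stuck-at-1 is consistent with every test.

n0 stuck-at-1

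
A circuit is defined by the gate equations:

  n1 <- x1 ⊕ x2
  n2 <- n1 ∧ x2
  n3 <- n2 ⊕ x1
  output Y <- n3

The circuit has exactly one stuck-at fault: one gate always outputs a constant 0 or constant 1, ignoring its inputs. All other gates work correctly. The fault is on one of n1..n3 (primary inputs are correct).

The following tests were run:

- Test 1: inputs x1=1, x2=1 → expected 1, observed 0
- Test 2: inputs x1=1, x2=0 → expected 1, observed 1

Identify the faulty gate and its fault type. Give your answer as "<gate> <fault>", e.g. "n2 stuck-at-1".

Fault-free values for test 1 (x1=1, x2=1): n1=0, n2=0, n3=1, giving Y=1. Observed 0.
Test 1: faults giving observed 0 are {n1 stuck-at-1, n2 stuck-at-1, n3 stuck-at-0}.
Test 2 (x1=1, x2=0): fault-free n1=1, n2=0, n3=1 → 1; observed 1. Eliminates n2 stuck-at-1, n3 stuck-at-0.
Only n1 stuck-at-1 is consistent with every test.

n1 stuck-at-1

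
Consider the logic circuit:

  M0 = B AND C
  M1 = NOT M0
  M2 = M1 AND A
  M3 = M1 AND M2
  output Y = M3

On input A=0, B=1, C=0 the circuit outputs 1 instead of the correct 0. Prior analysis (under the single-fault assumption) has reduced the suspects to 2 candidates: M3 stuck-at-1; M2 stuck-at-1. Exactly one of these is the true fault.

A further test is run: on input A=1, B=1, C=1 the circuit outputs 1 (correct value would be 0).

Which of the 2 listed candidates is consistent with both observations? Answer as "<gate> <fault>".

Evaluate each candidate on input A=1, B=1, C=1:
  M3 stuck-at-1: M0=1, M1=0, M2=0, M3=1 [stuck-at-1] → 1 — matches
  M2 stuck-at-1: M0=1, M1=0, M2=1 [stuck-at-1], M3=0 → 0 — eliminated
Only M3 stuck-at-1 reproduces the observed 1.

M3 stuck-at-1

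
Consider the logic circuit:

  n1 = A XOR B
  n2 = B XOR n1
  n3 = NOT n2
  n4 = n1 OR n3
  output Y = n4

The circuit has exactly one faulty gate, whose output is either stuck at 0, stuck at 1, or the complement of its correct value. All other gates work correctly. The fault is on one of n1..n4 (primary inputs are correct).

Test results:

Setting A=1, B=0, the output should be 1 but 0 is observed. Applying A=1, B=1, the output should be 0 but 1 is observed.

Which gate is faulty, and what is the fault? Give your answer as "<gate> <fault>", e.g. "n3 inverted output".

Fault-free values for test 1 (A=1, B=0): n1=1, n2=1, n3=0, n4=1, giving Y=1. Observed 0.
Test 1: faults giving observed 0 are {n4 stuck-at-0, n4 inverted output}.
Test 2 (A=1, B=1): fault-free n1=0, n2=1, n3=0, n4=0 → 0; observed 1. Eliminates n4 stuck-at-0.
Only n4 inverted output is consistent with every test.

n4 inverted output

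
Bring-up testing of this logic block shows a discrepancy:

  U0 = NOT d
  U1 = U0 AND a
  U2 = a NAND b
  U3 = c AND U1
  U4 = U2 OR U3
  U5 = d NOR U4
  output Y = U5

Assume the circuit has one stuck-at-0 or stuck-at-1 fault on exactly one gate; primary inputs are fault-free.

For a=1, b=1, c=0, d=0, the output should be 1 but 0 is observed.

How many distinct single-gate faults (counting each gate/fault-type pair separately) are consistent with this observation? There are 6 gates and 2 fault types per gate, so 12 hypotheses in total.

Fault-free: U0=1, U1=1, U2=0, U3=0, U4=0, U5=1 → 1. Observed 0.
  U0 stuck-at-0: output 1 ✗
  U0 stuck-at-1: output 1 ✗
  U1 stuck-at-0: output 1 ✗
  U1 stuck-at-1: output 1 ✗
  U2 stuck-at-0: output 1 ✗
  U2 stuck-at-1: output 0 ✓
  U3 stuck-at-0: output 1 ✗
  U3 stuck-at-1: output 0 ✓
  U4 stuck-at-0: output 1 ✗
  U4 stuck-at-1: output 0 ✓
  U5 stuck-at-0: output 0 ✓
  U5 stuck-at-1: output 1 ✗
Consistent faults: {U2 stuck-at-1, U3 stuck-at-1, U4 stuck-at-1, U5 stuck-at-0} — 4 in all.

4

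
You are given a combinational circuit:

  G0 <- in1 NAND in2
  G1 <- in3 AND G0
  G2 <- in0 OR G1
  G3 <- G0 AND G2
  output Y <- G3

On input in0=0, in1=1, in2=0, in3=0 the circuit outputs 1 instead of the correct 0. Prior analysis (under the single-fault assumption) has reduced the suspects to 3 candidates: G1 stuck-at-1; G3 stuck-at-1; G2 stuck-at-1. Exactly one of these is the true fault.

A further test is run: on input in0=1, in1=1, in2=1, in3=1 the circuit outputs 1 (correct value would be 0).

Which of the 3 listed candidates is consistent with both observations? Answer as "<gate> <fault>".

G3 stuck-at-1

Evaluate each candidate on input in0=1, in1=1, in2=1, in3=1:
  G1 stuck-at-1: G0=0, G1=1 [stuck-at-1], G2=1, G3=0 → 0 — eliminated
  G3 stuck-at-1: G0=0, G1=0, G2=1, G3=1 [stuck-at-1] → 1 — matches
  G2 stuck-at-1: G0=0, G1=0, G2=1 [stuck-at-1], G3=0 → 0 — eliminated
Only G3 stuck-at-1 reproduces the observed 1.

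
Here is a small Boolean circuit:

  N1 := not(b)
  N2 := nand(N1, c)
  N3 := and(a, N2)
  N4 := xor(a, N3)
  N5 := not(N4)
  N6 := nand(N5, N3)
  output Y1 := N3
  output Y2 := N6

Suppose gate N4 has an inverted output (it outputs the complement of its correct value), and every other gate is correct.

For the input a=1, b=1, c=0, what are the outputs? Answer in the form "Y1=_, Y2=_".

Y1=1, Y2=1

Propagate with N4 forced: N1=0, N2=1, N3=1, N4=1 [inverted output], N5=0, N6=1.
So the outputs are Y1=1, Y2=1. (Without the fault they would be Y1=1, Y2=0.)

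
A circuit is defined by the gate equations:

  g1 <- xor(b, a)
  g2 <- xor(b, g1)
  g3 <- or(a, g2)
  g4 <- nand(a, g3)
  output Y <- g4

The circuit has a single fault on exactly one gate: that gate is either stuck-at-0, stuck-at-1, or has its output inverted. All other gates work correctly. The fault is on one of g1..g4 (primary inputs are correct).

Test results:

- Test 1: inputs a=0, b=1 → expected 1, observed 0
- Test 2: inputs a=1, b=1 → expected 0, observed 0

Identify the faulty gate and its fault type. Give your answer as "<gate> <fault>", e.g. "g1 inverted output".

Fault-free values for test 1 (a=0, b=1): g1=1, g2=0, g3=0, g4=1, giving Y=1. Observed 0.
Test 1: faults giving observed 0 are {g4 stuck-at-0, g4 inverted output}.
Test 2 (a=1, b=1): fault-free g1=0, g2=1, g3=1, g4=0 → 0; observed 0. Eliminates g4 inverted output.
Only g4 stuck-at-0 is consistent with every test.

g4 stuck-at-0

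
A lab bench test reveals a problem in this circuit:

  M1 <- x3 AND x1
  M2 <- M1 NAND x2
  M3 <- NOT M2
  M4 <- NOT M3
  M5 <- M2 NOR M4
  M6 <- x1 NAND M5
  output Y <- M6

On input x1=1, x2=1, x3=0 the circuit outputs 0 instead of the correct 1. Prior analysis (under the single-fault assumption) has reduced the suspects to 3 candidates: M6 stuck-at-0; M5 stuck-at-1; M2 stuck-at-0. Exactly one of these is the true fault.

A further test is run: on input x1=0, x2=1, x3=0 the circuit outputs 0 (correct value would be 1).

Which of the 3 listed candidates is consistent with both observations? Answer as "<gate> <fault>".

M6 stuck-at-0

Evaluate each candidate on input x1=0, x2=1, x3=0:
  M6 stuck-at-0: M1=0, M2=1, M3=0, M4=1, M5=0, M6=0 [stuck-at-0] → 0 — matches
  M5 stuck-at-1: M1=0, M2=1, M3=0, M4=1, M5=1 [stuck-at-1], M6=1 → 1 — eliminated
  M2 stuck-at-0: M1=0, M2=0 [stuck-at-0], M3=1, M4=0, M5=1, M6=1 → 1 — eliminated
Only M6 stuck-at-0 reproduces the observed 0.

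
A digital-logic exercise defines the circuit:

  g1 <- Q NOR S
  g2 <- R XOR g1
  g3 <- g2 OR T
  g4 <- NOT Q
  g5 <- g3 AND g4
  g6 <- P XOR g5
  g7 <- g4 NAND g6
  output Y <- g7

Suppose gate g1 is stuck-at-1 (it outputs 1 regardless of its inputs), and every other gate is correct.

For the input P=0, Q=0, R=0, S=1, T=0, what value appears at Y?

Propagate with g1 forced: g1=1 [stuck-at-1], g2=1, g3=1, g4=1, g5=1, g6=1, g7=0.
So Y = 0. (Without the fault it would be 1.)

0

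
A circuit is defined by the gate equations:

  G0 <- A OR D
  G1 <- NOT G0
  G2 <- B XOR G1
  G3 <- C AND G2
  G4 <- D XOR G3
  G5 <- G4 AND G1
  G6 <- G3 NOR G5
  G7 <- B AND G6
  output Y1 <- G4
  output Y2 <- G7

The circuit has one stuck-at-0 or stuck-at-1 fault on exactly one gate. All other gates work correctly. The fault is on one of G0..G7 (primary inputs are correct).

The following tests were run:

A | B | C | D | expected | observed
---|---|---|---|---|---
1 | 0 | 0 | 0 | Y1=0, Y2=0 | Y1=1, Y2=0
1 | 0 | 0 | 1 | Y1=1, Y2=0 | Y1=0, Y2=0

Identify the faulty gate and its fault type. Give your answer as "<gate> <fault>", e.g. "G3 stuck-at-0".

Fault-free values for test 1 (A=1, B=0, C=0, D=0): G0=1, G1=0, G2=0, G3=0, G4=0, G5=0, G6=1, G7=0, giving Y1=0, Y2=0. Observed Y1=1, Y2=0.
Test 1: faults giving observed Y1=1, Y2=0 are {G3 stuck-at-1, G4 stuck-at-1}.
Test 2 (A=1, B=0, C=0, D=1): fault-free G0=1, G1=0, G2=0, G3=0, G4=1, G5=0, G6=1, G7=0 → Y1=1, Y2=0; observed Y1=0, Y2=0. Eliminates G4 stuck-at-1.
Only G3 stuck-at-1 is consistent with every test.

G3 stuck-at-1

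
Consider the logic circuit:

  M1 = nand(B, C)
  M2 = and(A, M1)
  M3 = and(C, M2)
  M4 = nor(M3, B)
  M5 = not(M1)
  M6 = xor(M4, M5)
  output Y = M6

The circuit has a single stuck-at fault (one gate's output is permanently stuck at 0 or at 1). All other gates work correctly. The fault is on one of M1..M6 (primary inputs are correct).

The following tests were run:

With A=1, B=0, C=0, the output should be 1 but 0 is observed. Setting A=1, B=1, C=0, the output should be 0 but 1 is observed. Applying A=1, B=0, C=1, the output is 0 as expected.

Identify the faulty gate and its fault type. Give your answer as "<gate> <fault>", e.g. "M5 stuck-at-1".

M1 stuck-at-0

Fault-free values for test 1 (A=1, B=0, C=0): M1=1, M2=1, M3=0, M4=1, M5=0, M6=1, giving Y=1. Observed 0.
Test 1: faults giving observed 0 are {M1 stuck-at-0, M3 stuck-at-1, M4 stuck-at-0, M5 stuck-at-1, M6 stuck-at-0}.
Test 2 (A=1, B=1, C=0): fault-free M1=1, M2=1, M3=0, M4=0, M5=0, M6=0 → 0; observed 1. Eliminates M3 stuck-at-1, M4 stuck-at-0, M6 stuck-at-0.
Test 3 (A=1, B=0, C=1): fault-free M1=1, M2=1, M3=1, M4=0, M5=0, M6=0 → 0; observed 0. Eliminates M5 stuck-at-1.
Only M1 stuck-at-0 is consistent with every test.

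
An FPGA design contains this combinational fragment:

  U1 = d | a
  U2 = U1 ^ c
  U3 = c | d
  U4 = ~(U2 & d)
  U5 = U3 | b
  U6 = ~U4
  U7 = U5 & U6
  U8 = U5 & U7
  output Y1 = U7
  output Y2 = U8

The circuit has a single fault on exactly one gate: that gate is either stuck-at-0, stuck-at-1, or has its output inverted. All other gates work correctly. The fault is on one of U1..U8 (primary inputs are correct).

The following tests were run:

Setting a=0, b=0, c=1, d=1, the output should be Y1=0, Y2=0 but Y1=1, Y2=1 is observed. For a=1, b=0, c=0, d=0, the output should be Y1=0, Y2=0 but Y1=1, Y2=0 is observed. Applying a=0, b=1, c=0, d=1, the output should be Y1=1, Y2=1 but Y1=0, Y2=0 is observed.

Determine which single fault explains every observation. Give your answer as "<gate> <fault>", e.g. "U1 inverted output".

Fault-free values for test 1 (a=0, b=0, c=1, d=1): U1=1, U2=0, U3=1, U4=1, U5=1, U6=0, U7=0, U8=0, giving Y1=0, Y2=0. Observed Y1=1, Y2=1.
Test 1: faults giving observed Y1=1, Y2=1 are {U1 stuck-at-0, U1 inverted output, U2 stuck-at-1, U2 inverted output, U4 stuck-at-0, U4 inverted output, U6 stuck-at-1, U6 inverted output, U7 stuck-at-1, U7 inverted output}.
Test 2 (a=1, b=0, c=0, d=0): fault-free U1=1, U2=1, U3=0, U4=1, U5=0, U6=0, U7=0, U8=0 → Y1=0, Y2=0; observed Y1=1, Y2=0. Eliminates U1 stuck-at-0, U1 inverted output, U2 stuck-at-1, U2 inverted output, U4 stuck-at-0, U4 inverted output, U6 stuck-at-1, U6 inverted output.
Test 3 (a=0, b=1, c=0, d=1): fault-free U1=1, U2=1, U3=1, U4=0, U5=1, U6=1, U7=1, U8=1 → Y1=1, Y2=1; observed Y1=0, Y2=0. Eliminates U7 stuck-at-1.
Only U7 inverted output is consistent with every test.

U7 inverted output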